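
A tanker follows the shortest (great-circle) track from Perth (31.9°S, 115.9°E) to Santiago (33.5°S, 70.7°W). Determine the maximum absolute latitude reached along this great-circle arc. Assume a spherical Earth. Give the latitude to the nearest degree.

The great circle lies in the plane with unit normal n̂ = (p₁ × p₂)/|p₁ × p₂|.
Here n̂_z ≈ +0.089; the vertex latitude is φ_max = arccos|n̂_z| ≈ 84.9°.
Check via Clairaut: cos φ_max = |cos φ₁| · sin C = cos(31.9°)·sin(174.0°) ≈ 0.089, again giving ≈ 84.9°.

≈ 85°S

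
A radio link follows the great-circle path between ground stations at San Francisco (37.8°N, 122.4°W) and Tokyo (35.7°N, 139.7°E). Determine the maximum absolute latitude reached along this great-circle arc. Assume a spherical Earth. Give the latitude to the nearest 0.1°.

≈ 48.7°N

The great circle lies in the plane with unit normal n̂ = (p₁ × p₂)/|p₁ × p₂|.
Here n̂_z ≈ -0.660; the vertex latitude is φ_max = arccos|n̂_z| ≈ 48.7°.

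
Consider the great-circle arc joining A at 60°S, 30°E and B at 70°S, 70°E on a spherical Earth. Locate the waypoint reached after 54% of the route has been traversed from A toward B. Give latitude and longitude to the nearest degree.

Convert each endpoint to a unit vector on the sphere (x = cos φ cos λ, y = cos φ sin λ, z = sin φ).
The central angle between the endpoints is δ = arccos(p₁·p₂) ≈ 0.334 rad (19.1°).
Interpolate at f = 0.54 with slerp weights a = sin((1−f)δ)/sin δ ≈ 0.467, b = sin(fδ)/sin δ ≈ 0.547.
p = a·p₁ + b·p₂ ≈ (0.266, 0.293, -0.918); φ = arcsin(p_z) ≈ -66.70°, λ = atan2(p_y, p_x) ≈ 47.71°.

≈ 67°S, 48°E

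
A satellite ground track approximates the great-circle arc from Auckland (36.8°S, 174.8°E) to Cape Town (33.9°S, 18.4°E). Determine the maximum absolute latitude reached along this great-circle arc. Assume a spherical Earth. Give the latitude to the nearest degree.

≈ 74°S

The great circle lies in the plane with unit normal n̂ = (p₁ × p₂)/|p₁ × p₂|.
Here n̂_z ≈ -0.277; the vertex latitude is φ_max = arccos|n̂_z| ≈ 73.9°.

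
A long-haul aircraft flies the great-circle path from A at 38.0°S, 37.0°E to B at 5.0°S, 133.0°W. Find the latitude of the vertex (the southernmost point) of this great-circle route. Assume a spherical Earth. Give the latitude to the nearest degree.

The great circle lies in the plane with unit normal n̂ = (p₁ × p₂)/|p₁ × p₂|.
Here n̂_z ≈ -0.196; the vertex latitude is φ_max = arccos|n̂_z| ≈ 78.7°.
Check via Clairaut: cos φ_max = |cos φ₁| · sin C = cos(38.0°)·sin(165.6°) ≈ 0.196, again giving ≈ 78.7°.

≈ 79°S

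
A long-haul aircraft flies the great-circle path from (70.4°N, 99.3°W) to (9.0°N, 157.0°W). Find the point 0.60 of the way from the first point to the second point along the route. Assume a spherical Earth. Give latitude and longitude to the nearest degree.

≈ (36°N, 147°W)

The haversine formula gives a central angle δ ≈ 1.240 rad (71.1°) between the endpoints.
Interpolate at f = 0.60 with slerp weights a = sin((1−f)δ)/sin δ ≈ 0.503, b = sin(fδ)/sin δ ≈ 0.716.
p = a·p₁ + b·p₂ ≈ (-0.678, -0.443, 0.586); φ = arcsin(p_z) ≈ 35.88°, λ = atan2(p_y, p_x) ≈ -146.86°.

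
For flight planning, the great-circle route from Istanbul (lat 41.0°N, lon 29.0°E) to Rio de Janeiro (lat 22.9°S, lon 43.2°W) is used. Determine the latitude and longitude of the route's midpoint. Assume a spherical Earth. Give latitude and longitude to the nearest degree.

From cos δ = sin φ₁ sin φ₂ + cos φ₁ cos φ₂ cos Δλ, the central angle is δ ≈ 1.614 rad (92.5°).
Interpolate at f = 1/2 with slerp weights a = sin((1−f)δ)/sin δ ≈ 0.723, b = sin(fδ)/sin δ ≈ 0.723.
p = a·p₁ + b·p₂ ≈ (0.962, -0.191, 0.193); φ = arcsin(p_z) ≈ 11.12°, λ = atan2(p_y, p_x) ≈ -11.24°.

≈ lat 11°N, lon 11°W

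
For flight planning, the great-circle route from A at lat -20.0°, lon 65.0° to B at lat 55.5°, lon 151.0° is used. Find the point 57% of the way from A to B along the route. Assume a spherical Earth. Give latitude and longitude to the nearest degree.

≈ lat 29°, lon 100°

Write both endpoints as unit vectors p₁, p₂ with components (cos φ cos λ, cos φ sin λ, sin φ).
The central angle between the endpoints is δ = arccos(p₁·p₂) ≈ 1.818 rad (104.2°).
Interpolate at f = 0.57 with slerp weights a = sin((1−f)δ)/sin δ ≈ 0.727, b = sin(fδ)/sin δ ≈ 0.888.
p = a·p₁ + b·p₂ ≈ (-0.151, 0.863, 0.483); φ = arcsin(p_z) ≈ 28.87°, λ = atan2(p_y, p_x) ≈ 99.94°.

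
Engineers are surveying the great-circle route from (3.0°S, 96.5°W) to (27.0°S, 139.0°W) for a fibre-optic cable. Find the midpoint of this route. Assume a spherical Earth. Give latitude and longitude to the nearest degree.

≈ (16°S, 116°W)

Convert each endpoint to a unit vector on the sphere (x = cos φ cos λ, y = cos φ sin λ, z = sin φ).
The central angle between the endpoints is δ = arccos(p₁·p₂) ≈ 0.823 rad (47.2°).
Interpolate at f = 1/2 with slerp weights a = sin((1−f)δ)/sin δ ≈ 0.546, b = sin(fδ)/sin δ ≈ 0.546.
p = a·p₁ + b·p₂ ≈ (-0.429, -0.860, -0.276); φ = arcsin(p_z) ≈ -16.04°, λ = atan2(p_y, p_x) ≈ -116.48°.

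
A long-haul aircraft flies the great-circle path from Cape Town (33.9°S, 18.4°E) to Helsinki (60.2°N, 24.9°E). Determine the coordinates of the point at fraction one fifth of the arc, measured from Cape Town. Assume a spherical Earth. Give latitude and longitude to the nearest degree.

The haversine formula gives a central angle δ ≈ 1.645 rad (94.3°) between the endpoints.
Interpolate at f = 1/5 with slerp weights a = sin((1−f)δ)/sin δ ≈ 0.970, b = sin(fδ)/sin δ ≈ 0.324.
p = a·p₁ + b·p₂ ≈ (0.910, 0.322, -0.260); φ = arcsin(p_z) ≈ -15.07°, λ = atan2(p_y, p_x) ≈ 19.48°.

≈ (15°S, 19°E)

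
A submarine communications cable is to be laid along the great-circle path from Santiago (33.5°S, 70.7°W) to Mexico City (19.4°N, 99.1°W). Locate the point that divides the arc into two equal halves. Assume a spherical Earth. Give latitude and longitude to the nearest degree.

≈ 7°S, 86°W

The haversine formula gives a central angle δ ≈ 1.037 rad (59.4°) between the endpoints.
Interpolate at f = 1/2 with slerp weights a = sin((1−f)δ)/sin δ ≈ 0.576, b = sin(fδ)/sin δ ≈ 0.576.
p = a·p₁ + b·p₂ ≈ (0.073, -0.989, -0.127); φ = arcsin(p_z) ≈ -7.27°, λ = atan2(p_y, p_x) ≈ -85.79°.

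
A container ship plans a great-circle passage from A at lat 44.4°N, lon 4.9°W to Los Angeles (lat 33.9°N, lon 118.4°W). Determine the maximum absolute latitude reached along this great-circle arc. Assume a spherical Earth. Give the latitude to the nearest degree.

≈ 57°N

The great circle lies in the plane with unit normal n̂ = (p₁ × p₂)/|p₁ × p₂|.
Here n̂_z ≈ -0.550; the vertex latitude is φ_max = arccos|n̂_z| ≈ 56.6°.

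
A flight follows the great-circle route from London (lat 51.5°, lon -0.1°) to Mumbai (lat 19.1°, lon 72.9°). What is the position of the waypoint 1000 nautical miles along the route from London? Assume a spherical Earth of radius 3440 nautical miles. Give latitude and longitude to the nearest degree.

≈ lat 48°, lon 25°

Convert each endpoint to a unit vector on the sphere (x = cos φ cos λ, y = cos φ sin λ, z = sin φ).
The central angle between the endpoints is δ = arccos(p₁·p₂) ≈ 1.128 rad (64.7°). The total great-circle distance is δ·R ≈ 1.128 × 3440 ≈ 3882 nmi, so the target fraction is f = 1000/3882 ≈ 0.258.
Interpolate at f ≈ 0.258 with slerp weights a = sin((1−f)δ)/sin δ ≈ 0.822, b = sin(fδ)/sin δ ≈ 0.317.
p = a·p₁ + b·p₂ ≈ (0.600, 0.286, 0.747); φ = arcsin(p_z) ≈ 48.36°, λ = atan2(p_y, p_x) ≈ 25.45°.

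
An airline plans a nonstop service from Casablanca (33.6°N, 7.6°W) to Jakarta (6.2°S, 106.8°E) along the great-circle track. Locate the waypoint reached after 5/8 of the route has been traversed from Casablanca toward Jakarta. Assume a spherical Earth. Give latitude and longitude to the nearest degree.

From cos δ = sin φ₁ sin φ₂ + cos φ₁ cos φ₂ cos Δλ, the central angle is δ ≈ 1.984 rad (113.7°).
Interpolate at f = 5/8 with slerp weights a = sin((1−f)δ)/sin δ ≈ 0.740, b = sin(fδ)/sin δ ≈ 1.033.
p = a·p₁ + b·p₂ ≈ (0.314, 0.902, 0.298); φ = arcsin(p_z) ≈ 17.32°, λ = atan2(p_y, p_x) ≈ 70.80°.

≈ 17°N, 71°E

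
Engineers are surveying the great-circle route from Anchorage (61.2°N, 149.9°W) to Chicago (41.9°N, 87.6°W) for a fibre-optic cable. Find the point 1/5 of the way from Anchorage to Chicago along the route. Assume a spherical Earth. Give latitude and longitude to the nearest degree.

Write both endpoints as unit vectors p₁, p₂ with components (cos φ cos λ, cos φ sin λ, sin φ).
The central angle between the endpoints is δ = arccos(p₁·p₂) ≈ 0.720 rad (41.2°).
Interpolate at f = 1/5 with slerp weights a = sin((1−f)δ)/sin δ ≈ 0.826, b = sin(fδ)/sin δ ≈ 0.218.
p = a·p₁ + b·p₂ ≈ (-0.337, -0.361, 0.869); φ = arcsin(p_z) ≈ 60.36°, λ = atan2(p_y, p_x) ≈ -133.04°.

≈ 60°N, 133°W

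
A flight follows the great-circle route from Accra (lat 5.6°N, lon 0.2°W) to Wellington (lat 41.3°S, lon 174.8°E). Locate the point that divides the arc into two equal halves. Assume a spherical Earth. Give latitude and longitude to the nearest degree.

≈ lat 66°S, lon 15°E

Write both endpoints as unit vectors p₁, p₂ with components (cos φ cos λ, cos φ sin λ, sin φ).
The central angle between the endpoints is δ = arccos(p₁·p₂) ≈ 2.514 rad (144.0°).
Interpolate at f = 1/2 with slerp weights a = sin((1−f)δ)/sin δ ≈ 1.619, b = sin(fδ)/sin δ ≈ 1.619.
p = a·p₁ + b·p₂ ≈ (0.400, 0.105, -0.911); φ = arcsin(p_z) ≈ -65.58°, λ = atan2(p_y, p_x) ≈ 14.66°.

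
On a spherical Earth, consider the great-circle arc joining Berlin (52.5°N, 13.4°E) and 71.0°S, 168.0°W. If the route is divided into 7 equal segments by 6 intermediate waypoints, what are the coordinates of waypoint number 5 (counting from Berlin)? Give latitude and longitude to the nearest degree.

≈ 63°S, 16°E

The haversine formula gives a central angle δ ≈ 2.819 rad (161.5°) between the endpoints.
Interpolate at f = 5/7 with slerp weights a = sin((1−f)δ)/sin δ ≈ 2.271, b = sin(fδ)/sin δ ≈ 2.847.
p = a·p₁ + b·p₂ ≈ (0.438, 0.128, -0.890); φ = arcsin(p_z) ≈ -62.83°, λ = atan2(p_y, p_x) ≈ 16.24°.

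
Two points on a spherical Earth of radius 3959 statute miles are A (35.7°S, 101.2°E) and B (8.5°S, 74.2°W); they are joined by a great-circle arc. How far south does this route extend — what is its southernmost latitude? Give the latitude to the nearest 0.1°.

The great circle lies in the plane with unit normal n̂ = (p₁ × p₂)/|p₁ × p₂|.
Here n̂_z ≈ -0.092; the vertex latitude is φ_max = arccos|n̂_z| ≈ 84.7°.

≈ 84.7°S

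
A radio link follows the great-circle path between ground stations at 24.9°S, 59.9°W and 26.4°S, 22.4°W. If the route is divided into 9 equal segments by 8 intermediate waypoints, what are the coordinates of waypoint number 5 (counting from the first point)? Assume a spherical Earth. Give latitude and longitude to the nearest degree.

≈ 27°S, 39°W

Write both endpoints as unit vectors p₁, p₂ with components (cos φ cos λ, cos φ sin λ, sin φ).
The central angle between the endpoints is δ = arccos(p₁·p₂) ≈ 0.589 rad (33.7°).
Interpolate at f = 5/9 with slerp weights a = sin((1−f)δ)/sin δ ≈ 0.466, b = sin(fδ)/sin δ ≈ 0.579.
p = a·p₁ + b·p₂ ≈ (0.691, -0.563, -0.453); φ = arcsin(p_z) ≈ -26.96°, λ = atan2(p_y, p_x) ≈ -39.17°.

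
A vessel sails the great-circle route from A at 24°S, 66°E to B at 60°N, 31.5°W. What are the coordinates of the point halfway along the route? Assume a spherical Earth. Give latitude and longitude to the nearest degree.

Write both endpoints as unit vectors p₁, p₂ with components (cos φ cos λ, cos φ sin λ, sin φ).
The central angle between the endpoints is δ = arccos(p₁·p₂) ≈ 1.995 rad (114.3°).
Interpolate at f = 1/2 with slerp weights a = sin((1−f)δ)/sin δ ≈ 0.922, b = sin(fδ)/sin δ ≈ 0.922.
p = a·p₁ + b·p₂ ≈ (0.736, 0.529, 0.423); φ = arcsin(p_z) ≈ 25.05°, λ = atan2(p_y, p_x) ≈ 35.70°.

≈ 25°N, 36°E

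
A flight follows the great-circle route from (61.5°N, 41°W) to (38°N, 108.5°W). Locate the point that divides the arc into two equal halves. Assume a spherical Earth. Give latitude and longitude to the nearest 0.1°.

≈ (54.5°N, 84.1°W)

The haversine formula gives a central angle δ ≈ 0.816 rad (46.8°) between the endpoints.
Interpolate at f = 1/2 with slerp weights a = sin((1−f)δ)/sin δ ≈ 0.545, b = sin(fδ)/sin δ ≈ 0.545.
p = a·p₁ + b·p₂ ≈ (0.060, -0.578, 0.814); φ = arcsin(p_z) ≈ 54.50°, λ = atan2(p_y, p_x) ≈ -84.07°.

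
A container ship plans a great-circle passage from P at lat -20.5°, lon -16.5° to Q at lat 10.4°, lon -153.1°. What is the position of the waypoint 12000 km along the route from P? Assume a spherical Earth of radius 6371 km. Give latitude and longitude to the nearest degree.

≈ lat 0°, lon -126°

Write both endpoints as unit vectors p₁, p₂ with components (cos φ cos λ, cos φ sin λ, sin φ).
The central angle between the endpoints is δ = arccos(p₁·p₂) ≈ 2.393 rad (137.1°). The total great-circle distance is δ·R ≈ 2.393 × 6371 ≈ 15245 km, so the target fraction is f = 12000/15245 ≈ 0.787.
Interpolate at f ≈ 0.787 with slerp weights a = sin((1−f)δ)/sin δ ≈ 0.716, b = sin(fδ)/sin δ ≈ 1.398.
p = a·p₁ + b·p₂ ≈ (-0.583, -0.813, 0.001); φ = arcsin(p_z) ≈ 0.08°, λ = atan2(p_y, p_x) ≈ -125.64°.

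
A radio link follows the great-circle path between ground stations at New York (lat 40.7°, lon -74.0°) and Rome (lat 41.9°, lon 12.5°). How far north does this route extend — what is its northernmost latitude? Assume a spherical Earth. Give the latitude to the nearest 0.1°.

The great circle lies in the plane with unit normal n̂ = (p₁ × p₂)/|p₁ × p₂|.
Here n̂_z ≈ +0.638; the vertex latitude is φ_max = arccos|n̂_z| ≈ 50.4°.

≈ 50.4°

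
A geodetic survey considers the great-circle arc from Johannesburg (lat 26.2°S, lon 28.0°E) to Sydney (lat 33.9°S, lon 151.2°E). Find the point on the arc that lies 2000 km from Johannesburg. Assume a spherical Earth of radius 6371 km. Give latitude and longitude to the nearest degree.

Write both endpoints as unit vectors p₁, p₂ with components (cos φ cos λ, cos φ sin λ, sin φ).
The central angle between the endpoints is δ = arccos(p₁·p₂) ≈ 1.733 rad (99.3°). The total great-circle distance is δ·R ≈ 1.733 × 6371 ≈ 11041 km, so the target fraction is f = 2000/11041 ≈ 0.181.
Interpolate at f ≈ 0.181 with slerp weights a = sin((1−f)δ)/sin δ ≈ 1.002, b = sin(fδ)/sin δ ≈ 0.313.
p = a·p₁ + b·p₂ ≈ (0.566, 0.547, -0.617); φ = arcsin(p_z) ≈ -38.08°, λ = atan2(p_y, p_x) ≈ 44.03°.

≈ lat 38°S, lon 44°E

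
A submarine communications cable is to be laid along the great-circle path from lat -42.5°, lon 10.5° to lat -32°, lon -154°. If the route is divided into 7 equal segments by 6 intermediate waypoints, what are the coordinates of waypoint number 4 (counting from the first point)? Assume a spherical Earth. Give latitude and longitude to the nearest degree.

≈ lat -74°, lon -123°

Convert each endpoint to a unit vector on the sphere (x = cos φ cos λ, y = cos φ sin λ, z = sin φ).
The central angle between the endpoints is δ = arccos(p₁·p₂) ≈ 1.818 rad (104.2°).
Interpolate at f = 4/7 with slerp weights a = sin((1−f)δ)/sin δ ≈ 0.725, b = sin(fδ)/sin δ ≈ 0.889.
p = a·p₁ + b·p₂ ≈ (-0.152, -0.233, -0.960); φ = arcsin(p_z) ≈ -73.84°, λ = atan2(p_y, p_x) ≈ -123.14°.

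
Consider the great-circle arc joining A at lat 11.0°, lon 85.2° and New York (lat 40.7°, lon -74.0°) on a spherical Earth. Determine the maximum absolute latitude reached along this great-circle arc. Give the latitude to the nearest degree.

The great circle lies in the plane with unit normal n̂ = (p₁ × p₂)/|p₁ × p₂|.
Here n̂_z ≈ -0.322; the vertex latitude is φ_max = arccos|n̂_z| ≈ 71.2°.
Check via Clairaut: cos φ_max = |cos φ₁| · sin C = cos(11.0°)·sin(19.1°) ≈ 0.322, again giving ≈ 71.2°.

≈ 71°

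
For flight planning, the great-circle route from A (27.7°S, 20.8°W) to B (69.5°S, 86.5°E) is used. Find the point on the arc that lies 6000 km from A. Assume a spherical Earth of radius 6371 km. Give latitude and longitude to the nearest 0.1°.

From cos δ = sin φ₁ sin φ₂ + cos φ₁ cos φ₂ cos Δλ, the central angle is δ ≈ 1.220 rad (69.9°). The total great-circle distance is δ·R ≈ 1.220 × 6371 ≈ 7776 km, so the target fraction is f = 6000/7776 ≈ 0.772.
Interpolate at f ≈ 0.772 with slerp weights a = sin((1−f)δ)/sin δ ≈ 0.293, b = sin(fδ)/sin δ ≈ 0.861.
p = a·p₁ + b·p₂ ≈ (0.261, 0.209, -0.943); φ = arcsin(p_z) ≈ -70.48°, λ = atan2(p_y, p_x) ≈ 38.68°.

≈ (70.5°S, 38.7°E)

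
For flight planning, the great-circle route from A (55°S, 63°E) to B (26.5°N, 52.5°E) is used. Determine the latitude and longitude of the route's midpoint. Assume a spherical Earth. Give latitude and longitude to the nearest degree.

≈ (14°S, 57°E)

From cos δ = sin φ₁ sin φ₂ + cos φ₁ cos φ₂ cos Δλ, the central angle is δ ≈ 1.431 rad (82.0°).
Interpolate at f = 1/2 with slerp weights a = sin((1−f)δ)/sin δ ≈ 0.662, b = sin(fδ)/sin δ ≈ 0.662.
p = a·p₁ + b·p₂ ≈ (0.533, 0.809, -0.247); φ = arcsin(p_z) ≈ -14.30°, λ = atan2(p_y, p_x) ≈ 56.60°.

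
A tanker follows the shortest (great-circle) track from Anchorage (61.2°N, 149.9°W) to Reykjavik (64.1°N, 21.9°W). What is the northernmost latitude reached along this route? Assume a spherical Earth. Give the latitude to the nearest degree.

The great circle lies in the plane with unit normal n̂ = (p₁ × p₂)/|p₁ × p₂|.
Here n̂_z ≈ +0.220; the vertex latitude is φ_max = arccos|n̂_z| ≈ 77.3°.
Check via Clairaut: cos φ_max = |cos φ₁| · sin C = cos(61.2°)·sin(27.2°) ≈ 0.220, again giving ≈ 77.3°.

≈ 77°N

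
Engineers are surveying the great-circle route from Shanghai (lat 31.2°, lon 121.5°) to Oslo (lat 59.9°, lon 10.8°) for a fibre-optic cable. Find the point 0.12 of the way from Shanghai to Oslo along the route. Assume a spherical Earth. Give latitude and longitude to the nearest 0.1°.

From cos δ = sin φ₁ sin φ₂ + cos φ₁ cos φ₂ cos Δλ, the central angle is δ ≈ 1.270 rad (72.8°).
Interpolate at f = 0.12 with slerp weights a = sin((1−f)δ)/sin δ ≈ 0.941, b = sin(fδ)/sin δ ≈ 0.159.
p = a·p₁ + b·p₂ ≈ (-0.342, 0.701, 0.625); φ = arcsin(p_z) ≈ 38.69°, λ = atan2(p_y, p_x) ≈ 116.02°.

≈ lat 38.7°, lon 116.0°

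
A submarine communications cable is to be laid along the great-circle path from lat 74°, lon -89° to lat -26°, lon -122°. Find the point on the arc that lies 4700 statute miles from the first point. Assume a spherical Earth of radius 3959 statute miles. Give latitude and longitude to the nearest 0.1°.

Write both endpoints as unit vectors p₁, p₂ with components (cos φ cos λ, cos φ sin λ, sin φ).
The central angle between the endpoints is δ = arccos(p₁·p₂) ≈ 1.786 rad (102.3°). The total great-circle distance is δ·R ≈ 1.786 × 3959 ≈ 7071 mi, so the target fraction is f = 4700/7071 ≈ 0.665.
Interpolate at f ≈ 0.665 with slerp weights a = sin((1−f)δ)/sin δ ≈ 0.577, b = sin(fδ)/sin δ ≈ 0.949.
p = a·p₁ + b·p₂ ≈ (-0.449, -0.883, 0.139); φ = arcsin(p_z) ≈ 7.97°, λ = atan2(p_y, p_x) ≈ -116.98°.

≈ lat 8.0°, lon -117.0°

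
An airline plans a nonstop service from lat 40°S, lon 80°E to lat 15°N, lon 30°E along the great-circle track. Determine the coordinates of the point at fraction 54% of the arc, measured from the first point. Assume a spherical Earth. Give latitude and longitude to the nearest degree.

From cos δ = sin φ₁ sin φ₂ + cos φ₁ cos φ₂ cos Δλ, the central angle is δ ≈ 1.256 rad (72.0°).
Interpolate at f = 0.54 with slerp weights a = sin((1−f)δ)/sin δ ≈ 0.574, b = sin(fδ)/sin δ ≈ 0.660.
p = a·p₁ + b·p₂ ≈ (0.628, 0.752, -0.198); φ = arcsin(p_z) ≈ -11.45°, λ = atan2(p_y, p_x) ≈ 50.12°.

≈ lat 11°S, lon 50°E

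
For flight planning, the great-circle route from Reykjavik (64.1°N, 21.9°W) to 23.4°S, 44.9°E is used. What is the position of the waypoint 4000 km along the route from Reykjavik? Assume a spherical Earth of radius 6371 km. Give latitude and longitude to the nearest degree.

Write both endpoints as unit vectors p₁, p₂ with components (cos φ cos λ, cos φ sin λ, sin φ).
The central angle between the endpoints is δ = arccos(p₁·p₂) ≈ 1.771 rad (101.5°). The total great-circle distance is δ·R ≈ 1.771 × 6371 ≈ 11286 km, so the target fraction is f = 4000/11286 ≈ 0.354.
Interpolate at f ≈ 0.354 with slerp weights a = sin((1−f)δ)/sin δ ≈ 0.929, b = sin(fδ)/sin δ ≈ 0.599.
p = a·p₁ + b·p₂ ≈ (0.766, 0.237, 0.597); φ = arcsin(p_z) ≈ 36.69°, λ = atan2(p_y, p_x) ≈ 17.19°.

≈ 37°N, 17°E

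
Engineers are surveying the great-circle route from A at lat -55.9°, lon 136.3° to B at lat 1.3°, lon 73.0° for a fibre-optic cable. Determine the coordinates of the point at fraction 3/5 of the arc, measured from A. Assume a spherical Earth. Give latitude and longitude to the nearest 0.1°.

Convert each endpoint to a unit vector on the sphere (x = cos φ cos λ, y = cos φ sin λ, z = sin φ).
The central angle between the endpoints is δ = arccos(p₁·p₂) ≈ 1.336 rad (76.5°).
Interpolate at f = 3/5 with slerp weights a = sin((1−f)δ)/sin δ ≈ 0.524, b = sin(fδ)/sin δ ≈ 0.739.
p = a·p₁ + b·p₂ ≈ (0.004, 0.909, -0.417); φ = arcsin(p_z) ≈ -24.63°, λ = atan2(p_y, p_x) ≈ 89.77°.

≈ lat -24.6°, lon 89.8°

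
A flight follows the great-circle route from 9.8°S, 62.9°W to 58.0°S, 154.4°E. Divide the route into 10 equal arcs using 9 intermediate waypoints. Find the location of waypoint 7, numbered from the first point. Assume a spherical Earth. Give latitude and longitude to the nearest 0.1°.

Convert each endpoint to a unit vector on the sphere (x = cos φ cos λ, y = cos φ sin λ, z = sin φ).
The central angle between the endpoints is δ = arccos(p₁·p₂) ≈ 1.845 rad (105.7°).
Interpolate at f = 7/10 with slerp weights a = sin((1−f)δ)/sin δ ≈ 0.546, b = sin(fδ)/sin δ ≈ 0.999.
p = a·p₁ + b·p₂ ≈ (-0.232, -0.250, -0.940); φ = arcsin(p_z) ≈ -70.03°, λ = atan2(p_y, p_x) ≈ -132.82°.

≈ 70.0°S, 132.8°W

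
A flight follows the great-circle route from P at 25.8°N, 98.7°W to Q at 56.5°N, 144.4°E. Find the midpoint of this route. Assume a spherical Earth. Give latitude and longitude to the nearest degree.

Write both endpoints as unit vectors p₁, p₂ with components (cos φ cos λ, cos φ sin λ, sin φ).
The central angle between the endpoints is δ = arccos(p₁·p₂) ≈ 1.432 rad (82.1°).
Interpolate at f = 1/2 with slerp weights a = sin((1−f)δ)/sin δ ≈ 0.663, b = sin(fδ)/sin δ ≈ 0.663.
p = a·p₁ + b·p₂ ≈ (-0.388, -0.377, 0.841); φ = arcsin(p_z) ≈ 57.27°, λ = atan2(p_y, p_x) ≈ -135.81°.

≈ 57°N, 136°W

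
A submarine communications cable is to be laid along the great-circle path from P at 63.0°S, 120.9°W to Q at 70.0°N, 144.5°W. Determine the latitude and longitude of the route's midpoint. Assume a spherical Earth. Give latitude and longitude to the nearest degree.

≈ 4°N, 131°W

The haversine formula gives a central angle δ ≈ 2.339 rad (134.0°) between the endpoints.
Interpolate at f = 1/2 with slerp weights a = sin((1−f)δ)/sin δ ≈ 1.280, b = sin(fδ)/sin δ ≈ 1.280.
p = a·p₁ + b·p₂ ≈ (-0.655, -0.753, 0.062); φ = arcsin(p_z) ≈ 3.57°, λ = atan2(p_y, p_x) ≈ -131.02°.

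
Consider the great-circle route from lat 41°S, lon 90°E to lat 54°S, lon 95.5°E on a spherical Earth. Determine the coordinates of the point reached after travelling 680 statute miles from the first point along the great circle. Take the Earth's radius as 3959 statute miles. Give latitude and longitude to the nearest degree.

Write both endpoints as unit vectors p₁, p₂ with components (cos φ cos λ, cos φ sin λ, sin φ).
The central angle between the endpoints is δ = arccos(p₁·p₂) ≈ 0.236 rad (13.5°). The total great-circle distance is δ·R ≈ 0.236 × 3959 ≈ 934 mi, so the target fraction is f = 680/934 ≈ 0.728.
Interpolate at f ≈ 0.728 with slerp weights a = sin((1−f)δ)/sin δ ≈ 0.274, b = sin(fδ)/sin δ ≈ 0.732.
p = a·p₁ + b·p₂ ≈ (-0.041, 0.635, -0.772); φ = arcsin(p_z) ≈ -50.50°, λ = atan2(p_y, p_x) ≈ 93.71°.

≈ lat 50°S, lon 94°E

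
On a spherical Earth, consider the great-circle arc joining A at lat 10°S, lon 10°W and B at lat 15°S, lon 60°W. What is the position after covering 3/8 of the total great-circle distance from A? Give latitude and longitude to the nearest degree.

From cos δ = sin φ₁ sin φ₂ + cos φ₁ cos φ₂ cos Δλ, the central angle is δ ≈ 0.855 rad (49.0°).
Interpolate at f = 3/8 with slerp weights a = sin((1−f)δ)/sin δ ≈ 0.675, b = sin(fδ)/sin δ ≈ 0.418.
p = a·p₁ + b·p₂ ≈ (0.856, -0.465, -0.225); φ = arcsin(p_z) ≈ -13.02°, λ = atan2(p_y, p_x) ≈ -28.49°.

≈ lat 13°S, lon 28°W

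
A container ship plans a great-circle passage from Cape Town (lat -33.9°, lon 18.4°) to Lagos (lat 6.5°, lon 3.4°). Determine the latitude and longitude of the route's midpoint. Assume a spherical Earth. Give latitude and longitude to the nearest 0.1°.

Write both endpoints as unit vectors p₁, p₂ with components (cos φ cos λ, cos φ sin λ, sin φ).
The central angle between the endpoints is δ = arccos(p₁·p₂) ≈ 0.747 rad (42.8°).
Interpolate at f = 1/2 with slerp weights a = sin((1−f)δ)/sin δ ≈ 0.537, b = sin(fδ)/sin δ ≈ 0.537.
p = a·p₁ + b·p₂ ≈ (0.956, 0.172, -0.239); φ = arcsin(p_z) ≈ -13.81°, λ = atan2(p_y, p_x) ≈ 10.22°.

≈ lat -13.8°, lon 10.2°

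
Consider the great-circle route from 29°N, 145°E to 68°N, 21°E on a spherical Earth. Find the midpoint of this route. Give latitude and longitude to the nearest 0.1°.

≈ 62.5°N, 120.0°E

Write both endpoints as unit vectors p₁, p₂ with components (cos φ cos λ, cos φ sin λ, sin φ).
The central angle between the endpoints is δ = arccos(p₁·p₂) ≈ 1.301 rad (74.6°).
Interpolate at f = 1/2 with slerp weights a = sin((1−f)δ)/sin δ ≈ 0.628, b = sin(fδ)/sin δ ≈ 0.628.
p = a·p₁ + b·p₂ ≈ (-0.230, 0.400, 0.887); φ = arcsin(p_z) ≈ 62.53°, λ = atan2(p_y, p_x) ≈ 119.97°.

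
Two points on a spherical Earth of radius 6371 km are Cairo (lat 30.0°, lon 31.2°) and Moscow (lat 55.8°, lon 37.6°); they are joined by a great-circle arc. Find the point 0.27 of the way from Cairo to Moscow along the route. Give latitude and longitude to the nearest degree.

Write both endpoints as unit vectors p₁, p₂ with components (cos φ cos λ, cos φ sin λ, sin φ).
The central angle between the endpoints is δ = arccos(p₁·p₂) ≈ 0.457 rad (26.2°).
Interpolate at f = 0.27 with slerp weights a = sin((1−f)δ)/sin δ ≈ 0.742, b = sin(fδ)/sin δ ≈ 0.279.
p = a·p₁ + b·p₂ ≈ (0.674, 0.429, 0.602); φ = arcsin(p_z) ≈ 37.00°, λ = atan2(p_y, p_x) ≈ 32.45°.

≈ lat 37°, lon 32°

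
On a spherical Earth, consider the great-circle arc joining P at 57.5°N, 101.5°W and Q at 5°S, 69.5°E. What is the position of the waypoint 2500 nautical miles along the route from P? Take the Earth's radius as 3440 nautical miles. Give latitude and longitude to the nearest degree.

Convert each endpoint to a unit vector on the sphere (x = cos φ cos λ, y = cos φ sin λ, z = sin φ).
The central angle between the endpoints is δ = arccos(p₁·p₂) ≈ 2.217 rad (127.0°). The total great-circle distance is δ·R ≈ 2.217 × 3440 ≈ 7627 nmi, so the target fraction is f = 2500/7627 ≈ 0.328.
Interpolate at f ≈ 0.328 with slerp weights a = sin((1−f)δ)/sin δ ≈ 1.248, b = sin(fδ)/sin δ ≈ 0.832.
p = a·p₁ + b·p₂ ≈ (0.157, 0.119, 0.980); φ = arcsin(p_z) ≈ 78.65°, λ = atan2(p_y, p_x) ≈ 37.28°.

≈ 79°N, 37°E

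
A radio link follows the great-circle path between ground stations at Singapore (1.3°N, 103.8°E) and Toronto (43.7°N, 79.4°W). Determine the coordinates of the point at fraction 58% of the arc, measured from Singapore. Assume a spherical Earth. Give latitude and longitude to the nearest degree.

≈ 79°N, 121°E

The haversine formula gives a central angle δ ≈ 2.355 rad (134.9°) between the endpoints.
Interpolate at f = 0.58 with slerp weights a = sin((1−f)δ)/sin δ ≈ 1.180, b = sin(fδ)/sin δ ≈ 1.382.
p = a·p₁ + b·p₂ ≈ (-0.097, 0.163, 0.982); φ = arcsin(p_z) ≈ 79.06°, λ = atan2(p_y, p_x) ≈ 120.89°.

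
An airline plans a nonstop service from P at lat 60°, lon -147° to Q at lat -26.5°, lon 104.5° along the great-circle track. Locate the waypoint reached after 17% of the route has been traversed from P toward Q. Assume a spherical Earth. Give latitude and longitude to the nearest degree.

≈ lat 55°, lon 175°

Write both endpoints as unit vectors p₁, p₂ with components (cos φ cos λ, cos φ sin λ, sin φ).
The central angle between the endpoints is δ = arccos(p₁·p₂) ≈ 2.128 rad (121.9°).
Interpolate at f = 0.17 with slerp weights a = sin((1−f)δ)/sin δ ≈ 1.156, b = sin(fδ)/sin δ ≈ 0.417.
p = a·p₁ + b·p₂ ≈ (-0.578, 0.046, 0.815); φ = arcsin(p_z) ≈ 54.56°, λ = atan2(p_y, p_x) ≈ 175.41°.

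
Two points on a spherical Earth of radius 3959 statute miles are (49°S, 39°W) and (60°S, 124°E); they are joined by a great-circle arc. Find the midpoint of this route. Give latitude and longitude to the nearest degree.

The haversine formula gives a central angle δ ≈ 1.224 rad (70.1°) between the endpoints.
Interpolate at f = 1/2 with slerp weights a = sin((1−f)δ)/sin δ ≈ 0.611, b = sin(fδ)/sin δ ≈ 0.611.
p = a·p₁ + b·p₂ ≈ (0.141, 0.001, -0.990); φ = arcsin(p_z) ≈ -81.91°, λ = atan2(p_y, p_x) ≈ 0.41°.

≈ (82°S, 0°E)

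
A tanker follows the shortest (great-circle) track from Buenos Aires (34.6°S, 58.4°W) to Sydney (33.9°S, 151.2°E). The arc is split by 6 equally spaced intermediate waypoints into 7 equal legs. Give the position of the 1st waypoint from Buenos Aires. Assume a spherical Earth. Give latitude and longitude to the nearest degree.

From cos δ = sin φ₁ sin φ₂ + cos φ₁ cos φ₂ cos Δλ, the central angle is δ ≈ 1.852 rad (106.1°).
Interpolate at f = 1/7 with slerp weights a = sin((1−f)δ)/sin δ ≈ 1.041, b = sin(fδ)/sin δ ≈ 0.272.
p = a·p₁ + b·p₂ ≈ (0.251, -0.621, -0.743); φ = arcsin(p_z) ≈ -47.97°, λ = atan2(p_y, p_x) ≈ -67.99°.

≈ 48°S, 68°W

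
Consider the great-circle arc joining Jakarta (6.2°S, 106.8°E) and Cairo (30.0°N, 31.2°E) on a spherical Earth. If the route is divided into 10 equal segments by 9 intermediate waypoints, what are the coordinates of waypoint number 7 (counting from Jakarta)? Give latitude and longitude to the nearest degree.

≈ 22°N, 57°E

Convert each endpoint to a unit vector on the sphere (x = cos φ cos λ, y = cos φ sin λ, z = sin φ).
The central angle between the endpoints is δ = arccos(p₁·p₂) ≈ 1.410 rad (80.8°).
Interpolate at f = 7/10 with slerp weights a = sin((1−f)δ)/sin δ ≈ 0.416, b = sin(fδ)/sin δ ≈ 0.845.
p = a·p₁ + b·p₂ ≈ (0.507, 0.775, 0.378); φ = arcsin(p_z) ≈ 22.19°, λ = atan2(p_y, p_x) ≈ 56.82°.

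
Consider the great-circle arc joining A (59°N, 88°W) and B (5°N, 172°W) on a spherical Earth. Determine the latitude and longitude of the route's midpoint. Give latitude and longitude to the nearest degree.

Convert each endpoint to a unit vector on the sphere (x = cos φ cos λ, y = cos φ sin λ, z = sin φ).
The central angle between the endpoints is δ = arccos(p₁·p₂) ≈ 1.442 rad (82.6°).
Interpolate at f = 1/2 with slerp weights a = sin((1−f)δ)/sin δ ≈ 0.666, b = sin(fδ)/sin δ ≈ 0.666.
p = a·p₁ + b·p₂ ≈ (-0.645, -0.435, 0.629); φ = arcsin(p_z) ≈ 38.95°, λ = atan2(p_y, p_x) ≈ -146.00°.

≈ (39°N, 146°W)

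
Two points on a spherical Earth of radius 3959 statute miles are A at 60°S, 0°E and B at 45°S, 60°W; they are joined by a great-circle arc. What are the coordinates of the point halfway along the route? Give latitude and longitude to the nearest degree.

≈ 56°S, 36°W

Write both endpoints as unit vectors p₁, p₂ with components (cos φ cos λ, cos φ sin λ, sin φ).
The central angle between the endpoints is δ = arccos(p₁·p₂) ≈ 0.661 rad (37.9°).
Interpolate at f = 1/2 with slerp weights a = sin((1−f)δ)/sin δ ≈ 0.529, b = sin(fδ)/sin δ ≈ 0.529.
p = a·p₁ + b·p₂ ≈ (0.451, -0.324, -0.832); φ = arcsin(p_z) ≈ -56.27°, λ = atan2(p_y, p_x) ≈ -35.66°.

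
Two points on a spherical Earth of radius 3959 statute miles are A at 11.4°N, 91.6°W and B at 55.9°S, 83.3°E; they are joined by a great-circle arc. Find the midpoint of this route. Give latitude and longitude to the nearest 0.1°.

Write both endpoints as unit vectors p₁, p₂ with components (cos φ cos λ, cos φ sin λ, sin φ).
The central angle between the endpoints is δ = arccos(p₁·p₂) ≈ 2.362 rad (135.3°).
Interpolate at f = 1/2 with slerp weights a = sin((1−f)δ)/sin δ ≈ 1.316, b = sin(fδ)/sin δ ≈ 1.316.
p = a·p₁ + b·p₂ ≈ (0.050, -0.557, -0.829); φ = arcsin(p_z) ≈ -56.03°, λ = atan2(p_y, p_x) ≈ -84.86°.

≈ 56.0°S, 84.9°W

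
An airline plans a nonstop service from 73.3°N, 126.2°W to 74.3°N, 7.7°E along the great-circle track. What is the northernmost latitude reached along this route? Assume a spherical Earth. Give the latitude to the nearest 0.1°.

≈ 83.5°N

The great circle lies in the plane with unit normal n̂ = (p₁ × p₂)/|p₁ × p₂|.
Here n̂_z ≈ +0.113; the vertex latitude is φ_max = arccos|n̂_z| ≈ 83.5°.
Check via Clairaut: cos φ_max = |cos φ₁| · sin C = cos(73.3°)·sin(23.1°) ≈ 0.113, again giving ≈ 83.5°.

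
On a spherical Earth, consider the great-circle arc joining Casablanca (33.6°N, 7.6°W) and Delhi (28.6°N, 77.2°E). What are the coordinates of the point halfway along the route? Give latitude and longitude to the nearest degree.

≈ (39°N, 36°E)

The haversine formula gives a central angle δ ≈ 1.233 rad (70.7°) between the endpoints.
Interpolate at f = 1/2 with slerp weights a = sin((1−f)δ)/sin δ ≈ 0.613, b = sin(fδ)/sin δ ≈ 0.613.
p = a·p₁ + b·p₂ ≈ (0.625, 0.457, 0.633); φ = arcsin(p_z) ≈ 39.24°, λ = atan2(p_y, p_x) ≈ 36.18°.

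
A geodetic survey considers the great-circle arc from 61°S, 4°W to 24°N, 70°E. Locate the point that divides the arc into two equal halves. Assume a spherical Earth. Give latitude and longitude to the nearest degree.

Write both endpoints as unit vectors p₁, p₂ with components (cos φ cos λ, cos φ sin λ, sin φ).
The central angle between the endpoints is δ = arccos(p₁·p₂) ≈ 1.807 rad (103.5°).
Interpolate at f = 1/2 with slerp weights a = sin((1−f)δ)/sin δ ≈ 0.808, b = sin(fδ)/sin δ ≈ 0.808.
p = a·p₁ + b·p₂ ≈ (0.643, 0.666, -0.378); φ = arcsin(p_z) ≈ -22.21°, λ = atan2(p_y, p_x) ≈ 46.01°.

≈ 22°S, 46°E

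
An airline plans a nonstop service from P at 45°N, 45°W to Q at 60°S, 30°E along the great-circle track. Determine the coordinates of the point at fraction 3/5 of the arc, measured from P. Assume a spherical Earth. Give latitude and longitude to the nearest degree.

The haversine formula gives a central angle δ ≈ 2.119 rad (121.4°) between the endpoints.
Interpolate at f = 3/5 with slerp weights a = sin((1−f)δ)/sin δ ≈ 0.878, b = sin(fδ)/sin δ ≈ 1.119.
p = a·p₁ + b·p₂ ≈ (0.924, -0.159, -0.348); φ = arcsin(p_z) ≈ -20.39°, λ = atan2(p_y, p_x) ≈ -9.78°.

≈ 20°S, 10°W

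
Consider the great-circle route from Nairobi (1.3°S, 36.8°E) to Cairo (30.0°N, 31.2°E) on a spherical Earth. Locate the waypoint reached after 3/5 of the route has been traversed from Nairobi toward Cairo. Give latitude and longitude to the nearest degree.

Convert each endpoint to a unit vector on the sphere (x = cos φ cos λ, y = cos φ sin λ, z = sin φ).
The central angle between the endpoints is δ = arccos(p₁·p₂) ≈ 0.554 rad (31.8°).
Interpolate at f = 3/5 with slerp weights a = sin((1−f)δ)/sin δ ≈ 0.418, b = sin(fδ)/sin δ ≈ 0.620.
p = a·p₁ + b·p₂ ≈ (0.794, 0.528, 0.301); φ = arcsin(p_z) ≈ 17.50°, λ = atan2(p_y, p_x) ≈ 33.65°.

≈ 17°N, 34°E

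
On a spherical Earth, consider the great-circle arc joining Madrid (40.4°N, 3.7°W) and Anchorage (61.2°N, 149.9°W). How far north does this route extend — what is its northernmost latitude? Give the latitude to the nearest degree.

≈ 78°N

The great circle lies in the plane with unit normal n̂ = (p₁ × p₂)/|p₁ × p₂|.
Here n̂_z ≈ -0.212; the vertex latitude is φ_max = arccos|n̂_z| ≈ 77.8°.
Check via Clairaut: cos φ_max = |cos φ₁| · sin C = cos(40.4°)·sin(16.1°) ≈ 0.212, again giving ≈ 77.8°.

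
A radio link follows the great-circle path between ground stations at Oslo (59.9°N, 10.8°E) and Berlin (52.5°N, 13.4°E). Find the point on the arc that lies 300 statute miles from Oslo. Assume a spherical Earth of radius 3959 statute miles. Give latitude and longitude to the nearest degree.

≈ (56°N, 12°E)

From cos δ = sin φ₁ sin φ₂ + cos φ₁ cos φ₂ cos Δλ, the central angle is δ ≈ 0.132 rad (7.5°). The total great-circle distance is δ·R ≈ 0.132 × 3959 ≈ 521 mi, so the target fraction is f = 300/521 ≈ 0.576.
Interpolate at f ≈ 0.576 with slerp weights a = sin((1−f)δ)/sin δ ≈ 0.425, b = sin(fδ)/sin δ ≈ 0.577.
p = a·p₁ + b·p₂ ≈ (0.551, 0.121, 0.826); φ = arcsin(p_z) ≈ 55.64°, λ = atan2(p_y, p_x) ≈ 12.42°.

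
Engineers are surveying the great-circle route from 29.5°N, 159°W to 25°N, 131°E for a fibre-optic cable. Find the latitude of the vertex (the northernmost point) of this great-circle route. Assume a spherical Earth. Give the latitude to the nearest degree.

The great circle lies in the plane with unit normal n̂ = (p₁ × p₂)/|p₁ × p₂|.
Here n̂_z ≈ -0.844; the vertex latitude is φ_max = arccos|n̂_z| ≈ 32.5°.
Check via Clairaut: cos φ_max = |cos φ₁| · sin C = cos(29.5°)·sin(75.8°) ≈ 0.844, again giving ≈ 32.5°.

≈ 32°N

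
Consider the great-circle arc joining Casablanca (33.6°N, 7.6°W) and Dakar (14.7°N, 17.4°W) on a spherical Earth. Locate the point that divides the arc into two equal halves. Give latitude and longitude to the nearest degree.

≈ (24°N, 13°W)

Convert each endpoint to a unit vector on the sphere (x = cos φ cos λ, y = cos φ sin λ, z = sin φ).
The central angle between the endpoints is δ = arccos(p₁·p₂) ≈ 0.364 rad (20.9°).
Interpolate at f = 1/2 with slerp weights a = sin((1−f)δ)/sin δ ≈ 0.508, b = sin(fδ)/sin δ ≈ 0.508.
p = a·p₁ + b·p₂ ≈ (0.889, -0.203, 0.410); φ = arcsin(p_z) ≈ 24.23°, λ = atan2(p_y, p_x) ≈ -12.87°.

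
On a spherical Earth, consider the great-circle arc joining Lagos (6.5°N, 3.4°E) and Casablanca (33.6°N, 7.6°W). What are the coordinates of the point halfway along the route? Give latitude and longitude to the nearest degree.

Convert each endpoint to a unit vector on the sphere (x = cos φ cos λ, y = cos φ sin λ, z = sin φ).
The central angle between the endpoints is δ = arccos(p₁·p₂) ≈ 0.505 rad (29.0°).
Interpolate at f = 1/2 with slerp weights a = sin((1−f)δ)/sin δ ≈ 0.516, b = sin(fδ)/sin δ ≈ 0.516.
p = a·p₁ + b·p₂ ≈ (0.939, -0.026, 0.344); φ = arcsin(p_z) ≈ 20.13°, λ = atan2(p_y, p_x) ≈ -1.61°.

≈ 20°N, 2°W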